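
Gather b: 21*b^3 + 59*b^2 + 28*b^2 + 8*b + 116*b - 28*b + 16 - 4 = 21*b^3 + 87*b^2 + 96*b + 12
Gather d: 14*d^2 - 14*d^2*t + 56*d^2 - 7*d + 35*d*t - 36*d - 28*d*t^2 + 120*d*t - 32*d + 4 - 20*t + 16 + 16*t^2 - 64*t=d^2*(70 - 14*t) + d*(-28*t^2 + 155*t - 75) + 16*t^2 - 84*t + 20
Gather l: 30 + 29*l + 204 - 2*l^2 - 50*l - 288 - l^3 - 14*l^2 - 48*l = -l^3 - 16*l^2 - 69*l - 54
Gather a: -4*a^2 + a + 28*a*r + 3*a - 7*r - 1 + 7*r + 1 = -4*a^2 + a*(28*r + 4)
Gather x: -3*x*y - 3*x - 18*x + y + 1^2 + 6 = x*(-3*y - 21) + y + 7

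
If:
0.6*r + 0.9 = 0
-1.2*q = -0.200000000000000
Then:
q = 0.17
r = -1.50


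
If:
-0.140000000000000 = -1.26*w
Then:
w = 0.11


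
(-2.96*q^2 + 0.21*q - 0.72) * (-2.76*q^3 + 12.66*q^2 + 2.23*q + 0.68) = 8.1696*q^5 - 38.0532*q^4 - 1.955*q^3 - 10.6597*q^2 - 1.4628*q - 0.4896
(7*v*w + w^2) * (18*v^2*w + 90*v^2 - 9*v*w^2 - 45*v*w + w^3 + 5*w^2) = 126*v^3*w^2 + 630*v^3*w - 45*v^2*w^3 - 225*v^2*w^2 - 2*v*w^4 - 10*v*w^3 + w^5 + 5*w^4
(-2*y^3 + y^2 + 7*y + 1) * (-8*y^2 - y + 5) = 16*y^5 - 6*y^4 - 67*y^3 - 10*y^2 + 34*y + 5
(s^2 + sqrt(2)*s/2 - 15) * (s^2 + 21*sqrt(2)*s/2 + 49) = s^4 + 11*sqrt(2)*s^3 + 89*s^2/2 - 133*sqrt(2)*s - 735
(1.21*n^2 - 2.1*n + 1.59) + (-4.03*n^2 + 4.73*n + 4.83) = -2.82*n^2 + 2.63*n + 6.42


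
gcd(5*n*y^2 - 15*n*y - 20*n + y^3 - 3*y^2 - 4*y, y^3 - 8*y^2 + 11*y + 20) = y^2 - 3*y - 4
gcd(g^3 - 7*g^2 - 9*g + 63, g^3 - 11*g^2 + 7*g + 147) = g^2 - 4*g - 21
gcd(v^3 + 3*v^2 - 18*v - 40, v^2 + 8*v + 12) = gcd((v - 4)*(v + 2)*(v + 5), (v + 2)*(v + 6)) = v + 2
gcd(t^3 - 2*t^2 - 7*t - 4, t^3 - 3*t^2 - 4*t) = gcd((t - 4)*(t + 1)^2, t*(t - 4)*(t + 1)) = t^2 - 3*t - 4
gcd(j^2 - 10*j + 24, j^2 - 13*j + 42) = j - 6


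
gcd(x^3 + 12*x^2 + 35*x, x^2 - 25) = x + 5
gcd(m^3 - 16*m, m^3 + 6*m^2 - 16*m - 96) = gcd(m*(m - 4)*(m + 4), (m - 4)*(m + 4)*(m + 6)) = m^2 - 16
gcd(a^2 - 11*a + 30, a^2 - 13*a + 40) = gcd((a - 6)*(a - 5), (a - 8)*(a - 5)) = a - 5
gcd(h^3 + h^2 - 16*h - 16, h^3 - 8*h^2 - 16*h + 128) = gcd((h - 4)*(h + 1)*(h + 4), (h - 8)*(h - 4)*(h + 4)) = h^2 - 16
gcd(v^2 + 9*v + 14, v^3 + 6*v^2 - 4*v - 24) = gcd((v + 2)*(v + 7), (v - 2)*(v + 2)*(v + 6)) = v + 2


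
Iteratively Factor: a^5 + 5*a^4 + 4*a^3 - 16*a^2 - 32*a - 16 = (a + 2)*(a^4 + 3*a^3 - 2*a^2 - 12*a - 8) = (a + 1)*(a + 2)*(a^3 + 2*a^2 - 4*a - 8) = (a + 1)*(a + 2)^2*(a^2 - 4) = (a + 1)*(a + 2)^3*(a - 2)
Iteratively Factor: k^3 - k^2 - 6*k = (k - 3)*(k^2 + 2*k) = k*(k - 3)*(k + 2)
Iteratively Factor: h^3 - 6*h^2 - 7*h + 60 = (h - 5)*(h^2 - h - 12) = (h - 5)*(h + 3)*(h - 4)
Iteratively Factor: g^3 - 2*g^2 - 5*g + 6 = (g - 3)*(g^2 + g - 2) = (g - 3)*(g - 1)*(g + 2)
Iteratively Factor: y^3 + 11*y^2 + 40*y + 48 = (y + 4)*(y^2 + 7*y + 12) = (y + 3)*(y + 4)*(y + 4)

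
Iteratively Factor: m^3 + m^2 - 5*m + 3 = (m - 1)*(m^2 + 2*m - 3) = (m - 1)^2*(m + 3)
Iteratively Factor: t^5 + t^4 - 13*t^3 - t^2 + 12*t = (t + 1)*(t^4 - 13*t^2 + 12*t) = (t + 1)*(t + 4)*(t^3 - 4*t^2 + 3*t) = (t - 3)*(t + 1)*(t + 4)*(t^2 - t) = (t - 3)*(t - 1)*(t + 1)*(t + 4)*(t)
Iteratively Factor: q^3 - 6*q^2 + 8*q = (q - 4)*(q^2 - 2*q) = (q - 4)*(q - 2)*(q)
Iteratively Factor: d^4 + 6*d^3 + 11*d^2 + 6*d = (d)*(d^3 + 6*d^2 + 11*d + 6) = d*(d + 2)*(d^2 + 4*d + 3) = d*(d + 1)*(d + 2)*(d + 3)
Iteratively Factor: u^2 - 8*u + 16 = (u - 4)*(u - 4)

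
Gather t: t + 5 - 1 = t + 4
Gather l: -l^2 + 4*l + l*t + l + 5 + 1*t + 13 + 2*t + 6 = -l^2 + l*(t + 5) + 3*t + 24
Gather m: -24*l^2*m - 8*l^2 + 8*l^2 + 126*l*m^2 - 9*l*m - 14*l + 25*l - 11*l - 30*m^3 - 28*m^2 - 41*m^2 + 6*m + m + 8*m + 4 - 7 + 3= -30*m^3 + m^2*(126*l - 69) + m*(-24*l^2 - 9*l + 15)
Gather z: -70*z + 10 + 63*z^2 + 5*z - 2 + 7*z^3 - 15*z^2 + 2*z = 7*z^3 + 48*z^2 - 63*z + 8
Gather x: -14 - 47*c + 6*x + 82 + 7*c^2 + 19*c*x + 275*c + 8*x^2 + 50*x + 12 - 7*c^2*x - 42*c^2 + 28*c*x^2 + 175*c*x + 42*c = -35*c^2 + 270*c + x^2*(28*c + 8) + x*(-7*c^2 + 194*c + 56) + 80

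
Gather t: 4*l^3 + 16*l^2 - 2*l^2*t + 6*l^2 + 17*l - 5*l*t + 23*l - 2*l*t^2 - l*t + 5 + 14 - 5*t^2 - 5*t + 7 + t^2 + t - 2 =4*l^3 + 22*l^2 + 40*l + t^2*(-2*l - 4) + t*(-2*l^2 - 6*l - 4) + 24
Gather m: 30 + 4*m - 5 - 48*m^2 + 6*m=-48*m^2 + 10*m + 25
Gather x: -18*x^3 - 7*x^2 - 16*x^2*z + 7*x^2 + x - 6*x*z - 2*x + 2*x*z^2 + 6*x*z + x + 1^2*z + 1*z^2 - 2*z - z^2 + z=-18*x^3 - 16*x^2*z + 2*x*z^2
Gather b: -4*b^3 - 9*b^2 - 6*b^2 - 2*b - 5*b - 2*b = -4*b^3 - 15*b^2 - 9*b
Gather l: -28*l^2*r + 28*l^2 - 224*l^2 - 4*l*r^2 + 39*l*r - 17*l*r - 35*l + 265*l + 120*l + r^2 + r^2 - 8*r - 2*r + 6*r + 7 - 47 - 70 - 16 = l^2*(-28*r - 196) + l*(-4*r^2 + 22*r + 350) + 2*r^2 - 4*r - 126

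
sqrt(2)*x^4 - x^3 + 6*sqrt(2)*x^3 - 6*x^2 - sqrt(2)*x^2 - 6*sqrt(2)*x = x*(x + 6)*(x - sqrt(2))*(sqrt(2)*x + 1)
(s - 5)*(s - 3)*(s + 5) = s^3 - 3*s^2 - 25*s + 75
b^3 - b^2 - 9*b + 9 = (b - 3)*(b - 1)*(b + 3)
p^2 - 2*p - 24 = (p - 6)*(p + 4)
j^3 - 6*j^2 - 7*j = j*(j - 7)*(j + 1)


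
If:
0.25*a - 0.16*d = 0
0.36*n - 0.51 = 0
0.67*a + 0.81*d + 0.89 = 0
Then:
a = -0.46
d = -0.72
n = 1.42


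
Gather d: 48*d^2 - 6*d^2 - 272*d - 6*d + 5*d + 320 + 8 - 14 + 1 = 42*d^2 - 273*d + 315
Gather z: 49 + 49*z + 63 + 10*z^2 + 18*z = 10*z^2 + 67*z + 112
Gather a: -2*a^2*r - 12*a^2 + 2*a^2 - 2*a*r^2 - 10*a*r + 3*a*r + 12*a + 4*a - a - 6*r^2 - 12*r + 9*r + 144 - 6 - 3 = a^2*(-2*r - 10) + a*(-2*r^2 - 7*r + 15) - 6*r^2 - 3*r + 135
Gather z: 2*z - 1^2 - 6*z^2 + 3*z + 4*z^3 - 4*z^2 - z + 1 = 4*z^3 - 10*z^2 + 4*z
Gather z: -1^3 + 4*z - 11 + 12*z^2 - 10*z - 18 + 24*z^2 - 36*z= 36*z^2 - 42*z - 30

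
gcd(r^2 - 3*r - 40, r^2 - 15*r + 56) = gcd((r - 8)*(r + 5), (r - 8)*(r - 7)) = r - 8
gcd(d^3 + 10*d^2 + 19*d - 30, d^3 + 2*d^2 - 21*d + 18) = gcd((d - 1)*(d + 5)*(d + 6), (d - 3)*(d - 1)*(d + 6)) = d^2 + 5*d - 6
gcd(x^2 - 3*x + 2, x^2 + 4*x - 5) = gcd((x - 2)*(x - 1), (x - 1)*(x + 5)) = x - 1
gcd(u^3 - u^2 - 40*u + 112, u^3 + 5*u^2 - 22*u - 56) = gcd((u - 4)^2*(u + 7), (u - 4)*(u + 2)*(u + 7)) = u^2 + 3*u - 28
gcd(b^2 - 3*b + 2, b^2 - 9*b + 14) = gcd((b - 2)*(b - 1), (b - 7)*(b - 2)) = b - 2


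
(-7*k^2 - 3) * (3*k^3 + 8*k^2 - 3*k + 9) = -21*k^5 - 56*k^4 + 12*k^3 - 87*k^2 + 9*k - 27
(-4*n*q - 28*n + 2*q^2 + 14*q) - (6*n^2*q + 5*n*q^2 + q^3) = -6*n^2*q - 5*n*q^2 - 4*n*q - 28*n - q^3 + 2*q^2 + 14*q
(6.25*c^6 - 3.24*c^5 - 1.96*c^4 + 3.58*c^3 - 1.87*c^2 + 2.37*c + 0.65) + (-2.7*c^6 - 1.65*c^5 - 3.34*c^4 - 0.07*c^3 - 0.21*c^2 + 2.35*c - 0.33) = 3.55*c^6 - 4.89*c^5 - 5.3*c^4 + 3.51*c^3 - 2.08*c^2 + 4.72*c + 0.32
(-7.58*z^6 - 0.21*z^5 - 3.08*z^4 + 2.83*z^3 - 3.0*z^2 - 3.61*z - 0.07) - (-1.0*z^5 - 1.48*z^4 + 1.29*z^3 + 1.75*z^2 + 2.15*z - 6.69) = -7.58*z^6 + 0.79*z^5 - 1.6*z^4 + 1.54*z^3 - 4.75*z^2 - 5.76*z + 6.62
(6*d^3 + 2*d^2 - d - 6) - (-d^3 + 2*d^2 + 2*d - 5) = 7*d^3 - 3*d - 1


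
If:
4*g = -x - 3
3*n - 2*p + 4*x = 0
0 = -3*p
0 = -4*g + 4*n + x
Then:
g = -39/40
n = -6/5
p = 0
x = 9/10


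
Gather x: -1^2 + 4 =3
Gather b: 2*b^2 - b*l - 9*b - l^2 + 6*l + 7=2*b^2 + b*(-l - 9) - l^2 + 6*l + 7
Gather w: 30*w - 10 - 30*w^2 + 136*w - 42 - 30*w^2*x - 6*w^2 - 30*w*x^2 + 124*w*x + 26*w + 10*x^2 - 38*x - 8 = w^2*(-30*x - 36) + w*(-30*x^2 + 124*x + 192) + 10*x^2 - 38*x - 60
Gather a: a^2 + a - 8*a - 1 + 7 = a^2 - 7*a + 6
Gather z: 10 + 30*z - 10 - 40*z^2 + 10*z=-40*z^2 + 40*z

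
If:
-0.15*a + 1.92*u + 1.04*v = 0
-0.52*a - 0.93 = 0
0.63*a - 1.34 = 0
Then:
No Solution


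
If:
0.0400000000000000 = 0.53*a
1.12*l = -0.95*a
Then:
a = 0.08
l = -0.06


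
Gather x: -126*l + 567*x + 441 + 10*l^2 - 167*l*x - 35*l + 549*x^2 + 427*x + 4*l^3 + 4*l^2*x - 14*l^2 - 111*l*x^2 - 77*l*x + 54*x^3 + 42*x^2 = 4*l^3 - 4*l^2 - 161*l + 54*x^3 + x^2*(591 - 111*l) + x*(4*l^2 - 244*l + 994) + 441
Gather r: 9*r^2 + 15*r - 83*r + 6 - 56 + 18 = 9*r^2 - 68*r - 32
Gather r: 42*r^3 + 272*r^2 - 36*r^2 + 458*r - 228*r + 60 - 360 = 42*r^3 + 236*r^2 + 230*r - 300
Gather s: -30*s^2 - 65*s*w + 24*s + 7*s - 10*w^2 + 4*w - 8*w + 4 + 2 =-30*s^2 + s*(31 - 65*w) - 10*w^2 - 4*w + 6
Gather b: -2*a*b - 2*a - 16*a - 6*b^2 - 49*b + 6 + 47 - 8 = -18*a - 6*b^2 + b*(-2*a - 49) + 45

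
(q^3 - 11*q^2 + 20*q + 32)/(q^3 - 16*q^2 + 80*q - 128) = (q + 1)/(q - 4)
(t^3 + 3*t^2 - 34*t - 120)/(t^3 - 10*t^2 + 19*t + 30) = (t^2 + 9*t + 20)/(t^2 - 4*t - 5)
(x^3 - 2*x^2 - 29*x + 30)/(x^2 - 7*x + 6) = x + 5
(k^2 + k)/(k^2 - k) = (k + 1)/(k - 1)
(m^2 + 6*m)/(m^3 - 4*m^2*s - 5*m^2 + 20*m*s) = (m + 6)/(m^2 - 4*m*s - 5*m + 20*s)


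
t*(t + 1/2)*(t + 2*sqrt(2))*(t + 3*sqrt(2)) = t^4 + t^3/2 + 5*sqrt(2)*t^3 + 5*sqrt(2)*t^2/2 + 12*t^2 + 6*t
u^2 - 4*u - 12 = (u - 6)*(u + 2)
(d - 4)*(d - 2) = d^2 - 6*d + 8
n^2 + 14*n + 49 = (n + 7)^2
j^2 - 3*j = j*(j - 3)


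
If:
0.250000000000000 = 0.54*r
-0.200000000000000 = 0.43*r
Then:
No Solution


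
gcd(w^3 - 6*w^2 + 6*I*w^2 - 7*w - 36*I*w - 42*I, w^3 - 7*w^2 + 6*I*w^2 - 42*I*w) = w^2 + w*(-7 + 6*I) - 42*I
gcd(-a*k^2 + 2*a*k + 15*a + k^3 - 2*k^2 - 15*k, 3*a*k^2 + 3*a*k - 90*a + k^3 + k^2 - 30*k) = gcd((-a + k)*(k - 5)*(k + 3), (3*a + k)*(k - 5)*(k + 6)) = k - 5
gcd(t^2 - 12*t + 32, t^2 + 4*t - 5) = 1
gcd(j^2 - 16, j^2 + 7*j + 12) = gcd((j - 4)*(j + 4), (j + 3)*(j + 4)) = j + 4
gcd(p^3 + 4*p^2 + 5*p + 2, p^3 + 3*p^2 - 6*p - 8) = p + 1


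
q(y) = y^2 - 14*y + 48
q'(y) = 2*y - 14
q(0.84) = 36.95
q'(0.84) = -12.32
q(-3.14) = 101.82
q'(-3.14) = -20.28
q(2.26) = 21.47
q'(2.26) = -9.48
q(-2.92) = 97.41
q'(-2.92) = -19.84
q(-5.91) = 165.67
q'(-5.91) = -25.82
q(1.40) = 30.36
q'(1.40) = -11.20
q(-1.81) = 76.62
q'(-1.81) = -17.62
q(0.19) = 45.38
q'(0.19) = -13.62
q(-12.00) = 360.00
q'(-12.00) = -38.00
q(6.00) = 0.00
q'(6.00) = -2.00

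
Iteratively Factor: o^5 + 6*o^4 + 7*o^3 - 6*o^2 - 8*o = (o + 1)*(o^4 + 5*o^3 + 2*o^2 - 8*o) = (o - 1)*(o + 1)*(o^3 + 6*o^2 + 8*o) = (o - 1)*(o + 1)*(o + 2)*(o^2 + 4*o) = (o - 1)*(o + 1)*(o + 2)*(o + 4)*(o)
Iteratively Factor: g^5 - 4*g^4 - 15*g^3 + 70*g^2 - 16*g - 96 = (g + 4)*(g^4 - 8*g^3 + 17*g^2 + 2*g - 24) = (g - 3)*(g + 4)*(g^3 - 5*g^2 + 2*g + 8) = (g - 4)*(g - 3)*(g + 4)*(g^2 - g - 2) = (g - 4)*(g - 3)*(g + 1)*(g + 4)*(g - 2)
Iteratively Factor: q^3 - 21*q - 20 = (q + 4)*(q^2 - 4*q - 5) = (q - 5)*(q + 4)*(q + 1)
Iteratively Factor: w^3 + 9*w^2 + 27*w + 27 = (w + 3)*(w^2 + 6*w + 9) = (w + 3)^2*(w + 3)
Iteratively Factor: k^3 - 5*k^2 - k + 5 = (k - 5)*(k^2 - 1) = (k - 5)*(k + 1)*(k - 1)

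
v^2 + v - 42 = (v - 6)*(v + 7)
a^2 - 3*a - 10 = (a - 5)*(a + 2)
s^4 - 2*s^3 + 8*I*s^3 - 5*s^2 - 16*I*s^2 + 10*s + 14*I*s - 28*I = (s - 2)*(s - I)*(s + 2*I)*(s + 7*I)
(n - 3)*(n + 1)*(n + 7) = n^3 + 5*n^2 - 17*n - 21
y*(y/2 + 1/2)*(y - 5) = y^3/2 - 2*y^2 - 5*y/2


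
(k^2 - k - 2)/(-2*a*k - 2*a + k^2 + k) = (2 - k)/(2*a - k)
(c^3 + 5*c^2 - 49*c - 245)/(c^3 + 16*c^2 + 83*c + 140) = (c - 7)/(c + 4)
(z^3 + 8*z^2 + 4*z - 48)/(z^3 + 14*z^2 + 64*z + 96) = (z - 2)/(z + 4)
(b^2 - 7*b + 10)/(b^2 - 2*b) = (b - 5)/b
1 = 1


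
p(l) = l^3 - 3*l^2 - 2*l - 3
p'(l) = 3*l^2 - 6*l - 2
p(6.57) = 137.96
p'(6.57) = 88.07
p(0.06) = -3.13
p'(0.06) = -2.35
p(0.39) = -4.18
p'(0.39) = -3.88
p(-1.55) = -10.83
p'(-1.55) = 14.51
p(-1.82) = -15.33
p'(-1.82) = 18.86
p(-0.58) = -3.04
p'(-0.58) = 2.49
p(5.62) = 68.51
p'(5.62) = 59.03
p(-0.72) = -3.49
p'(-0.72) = 3.88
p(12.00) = 1269.00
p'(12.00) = 358.00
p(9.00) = 465.00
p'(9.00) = 187.00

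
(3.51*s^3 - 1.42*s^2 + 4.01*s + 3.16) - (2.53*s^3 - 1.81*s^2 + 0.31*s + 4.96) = 0.98*s^3 + 0.39*s^2 + 3.7*s - 1.8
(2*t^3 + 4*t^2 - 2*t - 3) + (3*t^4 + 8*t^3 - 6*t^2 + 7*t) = 3*t^4 + 10*t^3 - 2*t^2 + 5*t - 3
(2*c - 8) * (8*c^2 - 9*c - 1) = 16*c^3 - 82*c^2 + 70*c + 8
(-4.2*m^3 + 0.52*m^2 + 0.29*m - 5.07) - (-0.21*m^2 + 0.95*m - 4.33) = -4.2*m^3 + 0.73*m^2 - 0.66*m - 0.74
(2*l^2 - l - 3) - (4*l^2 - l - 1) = -2*l^2 - 2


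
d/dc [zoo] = 0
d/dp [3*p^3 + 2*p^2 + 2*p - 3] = 9*p^2 + 4*p + 2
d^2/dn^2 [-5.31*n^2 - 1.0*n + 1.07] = -10.6200000000000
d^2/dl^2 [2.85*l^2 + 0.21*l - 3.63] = 5.70000000000000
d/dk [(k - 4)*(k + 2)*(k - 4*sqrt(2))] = 3*k^2 - 8*sqrt(2)*k - 4*k - 8 + 8*sqrt(2)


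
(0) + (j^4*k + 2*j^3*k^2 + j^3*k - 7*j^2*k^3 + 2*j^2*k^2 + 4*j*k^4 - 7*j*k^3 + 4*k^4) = j^4*k + 2*j^3*k^2 + j^3*k - 7*j^2*k^3 + 2*j^2*k^2 + 4*j*k^4 - 7*j*k^3 + 4*k^4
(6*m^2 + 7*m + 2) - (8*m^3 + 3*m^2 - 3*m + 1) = -8*m^3 + 3*m^2 + 10*m + 1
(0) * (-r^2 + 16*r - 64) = 0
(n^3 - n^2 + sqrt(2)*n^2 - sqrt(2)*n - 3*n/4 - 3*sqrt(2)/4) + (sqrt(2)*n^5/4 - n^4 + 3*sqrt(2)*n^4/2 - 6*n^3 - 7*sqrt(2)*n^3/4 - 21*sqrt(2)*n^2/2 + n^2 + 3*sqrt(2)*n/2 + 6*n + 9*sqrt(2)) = sqrt(2)*n^5/4 - n^4 + 3*sqrt(2)*n^4/2 - 5*n^3 - 7*sqrt(2)*n^3/4 - 19*sqrt(2)*n^2/2 + sqrt(2)*n/2 + 21*n/4 + 33*sqrt(2)/4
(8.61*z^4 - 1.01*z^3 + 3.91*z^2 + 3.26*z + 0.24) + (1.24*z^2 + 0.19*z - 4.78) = 8.61*z^4 - 1.01*z^3 + 5.15*z^2 + 3.45*z - 4.54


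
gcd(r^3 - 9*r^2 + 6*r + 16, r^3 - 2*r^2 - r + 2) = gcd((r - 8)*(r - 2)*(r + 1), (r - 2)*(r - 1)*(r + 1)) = r^2 - r - 2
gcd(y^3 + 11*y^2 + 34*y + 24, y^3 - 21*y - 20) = y^2 + 5*y + 4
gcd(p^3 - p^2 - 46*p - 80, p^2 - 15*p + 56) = p - 8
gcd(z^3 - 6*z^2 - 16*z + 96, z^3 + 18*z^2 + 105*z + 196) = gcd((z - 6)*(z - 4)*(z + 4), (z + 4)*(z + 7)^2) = z + 4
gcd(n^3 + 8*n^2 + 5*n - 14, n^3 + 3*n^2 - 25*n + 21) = n^2 + 6*n - 7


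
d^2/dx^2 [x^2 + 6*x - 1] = 2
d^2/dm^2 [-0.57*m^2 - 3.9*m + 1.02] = -1.14000000000000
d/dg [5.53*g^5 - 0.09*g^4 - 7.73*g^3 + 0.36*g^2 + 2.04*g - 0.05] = 27.65*g^4 - 0.36*g^3 - 23.19*g^2 + 0.72*g + 2.04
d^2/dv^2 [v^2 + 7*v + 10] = 2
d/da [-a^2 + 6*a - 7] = 6 - 2*a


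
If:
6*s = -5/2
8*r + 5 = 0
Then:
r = -5/8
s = -5/12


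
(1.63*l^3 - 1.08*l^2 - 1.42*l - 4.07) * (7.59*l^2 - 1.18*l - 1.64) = 12.3717*l^5 - 10.1206*l^4 - 12.1766*l^3 - 27.4445*l^2 + 7.1314*l + 6.6748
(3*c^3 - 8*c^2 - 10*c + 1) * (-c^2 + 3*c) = -3*c^5 + 17*c^4 - 14*c^3 - 31*c^2 + 3*c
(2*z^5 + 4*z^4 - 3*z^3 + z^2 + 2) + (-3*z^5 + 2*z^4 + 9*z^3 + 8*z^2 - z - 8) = -z^5 + 6*z^4 + 6*z^3 + 9*z^2 - z - 6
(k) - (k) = 0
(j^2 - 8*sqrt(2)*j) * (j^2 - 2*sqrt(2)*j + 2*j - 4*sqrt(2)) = j^4 - 10*sqrt(2)*j^3 + 2*j^3 - 20*sqrt(2)*j^2 + 32*j^2 + 64*j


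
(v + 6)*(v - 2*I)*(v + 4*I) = v^3 + 6*v^2 + 2*I*v^2 + 8*v + 12*I*v + 48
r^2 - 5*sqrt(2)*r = r*(r - 5*sqrt(2))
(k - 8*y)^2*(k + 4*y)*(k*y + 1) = k^4*y - 12*k^3*y^2 + k^3 - 12*k^2*y + 256*k*y^4 + 256*y^3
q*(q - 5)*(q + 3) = q^3 - 2*q^2 - 15*q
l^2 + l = l*(l + 1)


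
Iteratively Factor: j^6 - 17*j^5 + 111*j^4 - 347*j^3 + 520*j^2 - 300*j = (j - 5)*(j^5 - 12*j^4 + 51*j^3 - 92*j^2 + 60*j) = j*(j - 5)*(j^4 - 12*j^3 + 51*j^2 - 92*j + 60) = j*(j - 5)^2*(j^3 - 7*j^2 + 16*j - 12) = j*(j - 5)^2*(j - 2)*(j^2 - 5*j + 6) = j*(j - 5)^2*(j - 3)*(j - 2)*(j - 2)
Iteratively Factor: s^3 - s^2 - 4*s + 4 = (s - 1)*(s^2 - 4) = (s - 1)*(s + 2)*(s - 2)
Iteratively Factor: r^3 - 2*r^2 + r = (r - 1)*(r^2 - r) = (r - 1)^2*(r)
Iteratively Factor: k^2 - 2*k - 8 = (k + 2)*(k - 4)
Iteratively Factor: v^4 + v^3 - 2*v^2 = (v + 2)*(v^3 - v^2) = v*(v + 2)*(v^2 - v) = v^2*(v + 2)*(v - 1)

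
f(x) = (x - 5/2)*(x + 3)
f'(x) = 2*x + 1/2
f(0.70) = -6.66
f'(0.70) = 1.90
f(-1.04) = -6.94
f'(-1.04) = -1.58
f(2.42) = -0.43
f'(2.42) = 5.34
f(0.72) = -6.62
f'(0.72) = 1.94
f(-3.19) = 1.08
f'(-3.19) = -5.88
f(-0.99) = -7.01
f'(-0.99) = -1.48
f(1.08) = -5.79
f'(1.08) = 2.66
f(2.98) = 2.87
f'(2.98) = 6.46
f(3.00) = 3.00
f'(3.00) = 6.50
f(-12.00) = 130.50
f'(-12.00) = -23.50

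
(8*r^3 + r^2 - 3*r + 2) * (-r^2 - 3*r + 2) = -8*r^5 - 25*r^4 + 16*r^3 + 9*r^2 - 12*r + 4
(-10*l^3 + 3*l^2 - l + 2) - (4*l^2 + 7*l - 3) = -10*l^3 - l^2 - 8*l + 5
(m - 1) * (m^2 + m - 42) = m^3 - 43*m + 42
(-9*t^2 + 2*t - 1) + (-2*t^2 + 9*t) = -11*t^2 + 11*t - 1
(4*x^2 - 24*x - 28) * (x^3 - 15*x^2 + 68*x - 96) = 4*x^5 - 84*x^4 + 604*x^3 - 1596*x^2 + 400*x + 2688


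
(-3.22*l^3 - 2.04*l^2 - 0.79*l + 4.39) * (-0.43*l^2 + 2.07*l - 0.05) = 1.3846*l^5 - 5.7882*l^4 - 3.7221*l^3 - 3.421*l^2 + 9.1268*l - 0.2195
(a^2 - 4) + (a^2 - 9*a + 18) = 2*a^2 - 9*a + 14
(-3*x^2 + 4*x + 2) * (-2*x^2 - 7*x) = 6*x^4 + 13*x^3 - 32*x^2 - 14*x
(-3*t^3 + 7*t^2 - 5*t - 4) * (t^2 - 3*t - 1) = -3*t^5 + 16*t^4 - 23*t^3 + 4*t^2 + 17*t + 4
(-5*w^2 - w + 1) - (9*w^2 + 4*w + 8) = -14*w^2 - 5*w - 7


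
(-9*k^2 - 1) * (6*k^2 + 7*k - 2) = -54*k^4 - 63*k^3 + 12*k^2 - 7*k + 2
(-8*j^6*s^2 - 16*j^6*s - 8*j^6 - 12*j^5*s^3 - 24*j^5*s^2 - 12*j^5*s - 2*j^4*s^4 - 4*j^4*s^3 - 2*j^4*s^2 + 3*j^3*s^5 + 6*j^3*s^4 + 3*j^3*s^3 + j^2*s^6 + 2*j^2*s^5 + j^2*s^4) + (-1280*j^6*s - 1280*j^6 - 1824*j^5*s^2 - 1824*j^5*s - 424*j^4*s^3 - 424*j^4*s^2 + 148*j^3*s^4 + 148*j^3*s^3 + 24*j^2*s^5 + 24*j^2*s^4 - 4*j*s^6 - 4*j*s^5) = -8*j^6*s^2 - 1296*j^6*s - 1288*j^6 - 12*j^5*s^3 - 1848*j^5*s^2 - 1836*j^5*s - 2*j^4*s^4 - 428*j^4*s^3 - 426*j^4*s^2 + 3*j^3*s^5 + 154*j^3*s^4 + 151*j^3*s^3 + j^2*s^6 + 26*j^2*s^5 + 25*j^2*s^4 - 4*j*s^6 - 4*j*s^5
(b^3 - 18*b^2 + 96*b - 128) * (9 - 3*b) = -3*b^4 + 63*b^3 - 450*b^2 + 1248*b - 1152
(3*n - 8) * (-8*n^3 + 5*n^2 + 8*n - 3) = -24*n^4 + 79*n^3 - 16*n^2 - 73*n + 24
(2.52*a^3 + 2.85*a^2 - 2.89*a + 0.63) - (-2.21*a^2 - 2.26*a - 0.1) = 2.52*a^3 + 5.06*a^2 - 0.63*a + 0.73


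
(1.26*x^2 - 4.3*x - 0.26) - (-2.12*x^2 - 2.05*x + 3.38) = 3.38*x^2 - 2.25*x - 3.64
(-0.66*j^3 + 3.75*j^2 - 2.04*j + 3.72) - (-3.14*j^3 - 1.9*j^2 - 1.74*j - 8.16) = 2.48*j^3 + 5.65*j^2 - 0.3*j + 11.88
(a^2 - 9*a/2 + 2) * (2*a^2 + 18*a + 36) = 2*a^4 + 9*a^3 - 41*a^2 - 126*a + 72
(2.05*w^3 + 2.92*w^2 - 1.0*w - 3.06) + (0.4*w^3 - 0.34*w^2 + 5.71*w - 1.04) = 2.45*w^3 + 2.58*w^2 + 4.71*w - 4.1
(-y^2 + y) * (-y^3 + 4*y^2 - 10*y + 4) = y^5 - 5*y^4 + 14*y^3 - 14*y^2 + 4*y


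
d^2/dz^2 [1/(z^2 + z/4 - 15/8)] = 64*(-16*z^2 - 4*z + (8*z + 1)^2 + 30)/(8*z^2 + 2*z - 15)^3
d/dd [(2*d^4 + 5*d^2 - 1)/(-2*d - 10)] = (-6*d^4 - 40*d^3 - 5*d^2 - 50*d - 1)/(2*(d^2 + 10*d + 25))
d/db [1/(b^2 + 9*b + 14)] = (-2*b - 9)/(b^2 + 9*b + 14)^2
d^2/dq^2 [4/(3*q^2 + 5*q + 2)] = 8*(-9*q^2 - 15*q + (6*q + 5)^2 - 6)/(3*q^2 + 5*q + 2)^3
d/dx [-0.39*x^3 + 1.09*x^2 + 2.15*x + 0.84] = -1.17*x^2 + 2.18*x + 2.15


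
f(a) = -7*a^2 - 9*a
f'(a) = -14*a - 9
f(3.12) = -96.22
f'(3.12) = -52.68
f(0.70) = -9.73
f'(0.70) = -18.80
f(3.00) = -90.00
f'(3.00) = -51.00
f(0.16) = -1.62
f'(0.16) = -11.24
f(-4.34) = -92.79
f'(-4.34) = 51.76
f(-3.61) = -58.73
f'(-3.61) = 41.54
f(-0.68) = 2.88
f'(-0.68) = 0.52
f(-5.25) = -145.69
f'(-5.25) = 64.50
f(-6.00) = -198.00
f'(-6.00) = 75.00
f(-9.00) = -486.00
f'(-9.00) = 117.00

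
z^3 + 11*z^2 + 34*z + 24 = (z + 1)*(z + 4)*(z + 6)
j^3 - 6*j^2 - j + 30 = (j - 5)*(j - 3)*(j + 2)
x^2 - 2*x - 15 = (x - 5)*(x + 3)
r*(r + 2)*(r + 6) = r^3 + 8*r^2 + 12*r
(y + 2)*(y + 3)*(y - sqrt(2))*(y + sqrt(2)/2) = y^4 - sqrt(2)*y^3/2 + 5*y^3 - 5*sqrt(2)*y^2/2 + 5*y^2 - 5*y - 3*sqrt(2)*y - 6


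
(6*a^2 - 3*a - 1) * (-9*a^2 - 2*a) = -54*a^4 + 15*a^3 + 15*a^2 + 2*a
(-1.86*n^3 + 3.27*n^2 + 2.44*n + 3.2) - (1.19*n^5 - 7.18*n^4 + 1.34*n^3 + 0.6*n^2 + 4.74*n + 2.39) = -1.19*n^5 + 7.18*n^4 - 3.2*n^3 + 2.67*n^2 - 2.3*n + 0.81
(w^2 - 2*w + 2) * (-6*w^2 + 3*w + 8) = -6*w^4 + 15*w^3 - 10*w^2 - 10*w + 16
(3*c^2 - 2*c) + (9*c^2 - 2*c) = 12*c^2 - 4*c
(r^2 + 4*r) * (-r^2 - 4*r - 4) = -r^4 - 8*r^3 - 20*r^2 - 16*r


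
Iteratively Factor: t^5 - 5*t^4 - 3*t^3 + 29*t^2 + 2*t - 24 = (t - 3)*(t^4 - 2*t^3 - 9*t^2 + 2*t + 8) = (t - 3)*(t + 2)*(t^3 - 4*t^2 - t + 4) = (t - 3)*(t + 1)*(t + 2)*(t^2 - 5*t + 4) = (t - 3)*(t - 1)*(t + 1)*(t + 2)*(t - 4)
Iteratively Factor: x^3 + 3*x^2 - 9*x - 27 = (x + 3)*(x^2 - 9) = (x - 3)*(x + 3)*(x + 3)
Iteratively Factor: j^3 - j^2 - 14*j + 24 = (j - 3)*(j^2 + 2*j - 8) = (j - 3)*(j + 4)*(j - 2)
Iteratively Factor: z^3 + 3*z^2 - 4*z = (z + 4)*(z^2 - z) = (z - 1)*(z + 4)*(z)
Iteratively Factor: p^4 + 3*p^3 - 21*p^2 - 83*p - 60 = (p + 3)*(p^3 - 21*p - 20) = (p + 1)*(p + 3)*(p^2 - p - 20) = (p - 5)*(p + 1)*(p + 3)*(p + 4)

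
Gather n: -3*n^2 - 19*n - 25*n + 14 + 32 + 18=-3*n^2 - 44*n + 64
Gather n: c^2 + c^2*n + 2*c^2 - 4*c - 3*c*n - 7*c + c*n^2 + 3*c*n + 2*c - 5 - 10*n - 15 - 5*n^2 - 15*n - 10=3*c^2 - 9*c + n^2*(c - 5) + n*(c^2 - 25) - 30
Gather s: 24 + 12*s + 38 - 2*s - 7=10*s + 55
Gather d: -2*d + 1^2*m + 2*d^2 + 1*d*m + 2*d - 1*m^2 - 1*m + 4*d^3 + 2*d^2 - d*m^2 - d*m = 4*d^3 + 4*d^2 - d*m^2 - m^2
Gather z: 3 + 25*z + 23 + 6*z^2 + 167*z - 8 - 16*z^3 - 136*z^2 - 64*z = -16*z^3 - 130*z^2 + 128*z + 18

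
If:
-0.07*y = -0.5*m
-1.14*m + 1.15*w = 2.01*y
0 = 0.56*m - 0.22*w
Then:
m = 0.00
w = 0.00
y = 0.00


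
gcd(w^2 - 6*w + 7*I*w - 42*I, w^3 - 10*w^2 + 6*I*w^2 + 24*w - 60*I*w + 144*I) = w - 6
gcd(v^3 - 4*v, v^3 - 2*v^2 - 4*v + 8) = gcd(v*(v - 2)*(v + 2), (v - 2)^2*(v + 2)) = v^2 - 4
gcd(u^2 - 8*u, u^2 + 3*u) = u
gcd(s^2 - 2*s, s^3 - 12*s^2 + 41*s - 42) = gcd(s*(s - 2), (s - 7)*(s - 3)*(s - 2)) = s - 2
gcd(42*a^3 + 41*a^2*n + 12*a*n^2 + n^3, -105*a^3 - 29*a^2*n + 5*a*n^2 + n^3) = 21*a^2 + 10*a*n + n^2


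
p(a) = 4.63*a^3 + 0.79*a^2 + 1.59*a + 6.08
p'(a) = 13.89*a^2 + 1.58*a + 1.59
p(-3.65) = -214.34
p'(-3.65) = 180.87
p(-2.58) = -72.28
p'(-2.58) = 89.97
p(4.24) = 379.95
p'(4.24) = 258.00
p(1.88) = 42.63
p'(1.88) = 53.65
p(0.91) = 11.67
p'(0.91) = 14.53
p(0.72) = 9.36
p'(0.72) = 9.93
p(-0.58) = 4.52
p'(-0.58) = 5.35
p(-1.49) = -9.85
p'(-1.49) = 30.07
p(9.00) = 3459.65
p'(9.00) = 1140.90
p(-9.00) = -3319.51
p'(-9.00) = 1112.46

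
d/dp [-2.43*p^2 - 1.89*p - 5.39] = -4.86*p - 1.89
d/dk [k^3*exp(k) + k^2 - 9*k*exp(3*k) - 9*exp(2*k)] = k^3*exp(k) + 3*k^2*exp(k) - 27*k*exp(3*k) + 2*k - 9*exp(3*k) - 18*exp(2*k)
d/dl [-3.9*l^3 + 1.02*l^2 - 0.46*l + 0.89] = -11.7*l^2 + 2.04*l - 0.46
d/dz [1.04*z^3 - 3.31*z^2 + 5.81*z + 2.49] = 3.12*z^2 - 6.62*z + 5.81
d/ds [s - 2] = 1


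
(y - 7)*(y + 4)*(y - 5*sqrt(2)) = y^3 - 5*sqrt(2)*y^2 - 3*y^2 - 28*y + 15*sqrt(2)*y + 140*sqrt(2)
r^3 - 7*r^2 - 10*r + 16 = (r - 8)*(r - 1)*(r + 2)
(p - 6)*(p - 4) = p^2 - 10*p + 24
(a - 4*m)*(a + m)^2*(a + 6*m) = a^4 + 4*a^3*m - 19*a^2*m^2 - 46*a*m^3 - 24*m^4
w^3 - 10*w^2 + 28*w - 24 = (w - 6)*(w - 2)^2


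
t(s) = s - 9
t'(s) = 1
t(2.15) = -6.85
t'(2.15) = 1.00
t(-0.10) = -9.10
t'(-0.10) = 1.00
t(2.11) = -6.89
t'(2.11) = 1.00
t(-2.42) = -11.42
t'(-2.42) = 1.00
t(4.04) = -4.96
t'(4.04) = 1.00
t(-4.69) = -13.69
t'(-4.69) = 1.00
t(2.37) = -6.63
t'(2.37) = 1.00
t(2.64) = -6.36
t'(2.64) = 1.00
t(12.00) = 3.00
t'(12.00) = 1.00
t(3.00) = -6.00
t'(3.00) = 1.00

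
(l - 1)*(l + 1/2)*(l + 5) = l^3 + 9*l^2/2 - 3*l - 5/2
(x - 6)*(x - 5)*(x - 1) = x^3 - 12*x^2 + 41*x - 30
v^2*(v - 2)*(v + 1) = v^4 - v^3 - 2*v^2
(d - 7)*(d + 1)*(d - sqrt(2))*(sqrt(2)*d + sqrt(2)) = sqrt(2)*d^4 - 5*sqrt(2)*d^3 - 2*d^3 - 13*sqrt(2)*d^2 + 10*d^2 - 7*sqrt(2)*d + 26*d + 14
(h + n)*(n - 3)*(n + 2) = h*n^2 - h*n - 6*h + n^3 - n^2 - 6*n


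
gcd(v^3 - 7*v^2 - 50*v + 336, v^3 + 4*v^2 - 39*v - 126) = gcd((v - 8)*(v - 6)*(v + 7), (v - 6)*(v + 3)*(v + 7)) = v^2 + v - 42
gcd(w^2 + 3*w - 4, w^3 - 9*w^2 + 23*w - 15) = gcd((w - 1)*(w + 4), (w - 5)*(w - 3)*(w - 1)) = w - 1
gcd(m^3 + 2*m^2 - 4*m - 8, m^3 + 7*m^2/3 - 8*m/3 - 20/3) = m^2 + 4*m + 4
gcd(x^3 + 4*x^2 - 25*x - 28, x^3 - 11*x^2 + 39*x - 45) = 1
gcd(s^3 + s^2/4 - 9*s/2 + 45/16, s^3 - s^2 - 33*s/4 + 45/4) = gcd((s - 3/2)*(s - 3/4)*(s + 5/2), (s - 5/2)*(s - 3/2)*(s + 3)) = s - 3/2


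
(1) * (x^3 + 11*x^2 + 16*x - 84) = x^3 + 11*x^2 + 16*x - 84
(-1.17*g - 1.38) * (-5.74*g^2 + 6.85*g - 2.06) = 6.7158*g^3 - 0.0933000000000002*g^2 - 7.0428*g + 2.8428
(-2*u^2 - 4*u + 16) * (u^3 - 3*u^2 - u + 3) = -2*u^5 + 2*u^4 + 30*u^3 - 50*u^2 - 28*u + 48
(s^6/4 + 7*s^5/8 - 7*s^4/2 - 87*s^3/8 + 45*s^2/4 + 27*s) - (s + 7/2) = s^6/4 + 7*s^5/8 - 7*s^4/2 - 87*s^3/8 + 45*s^2/4 + 26*s - 7/2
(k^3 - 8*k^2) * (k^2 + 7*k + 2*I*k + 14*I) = k^5 - k^4 + 2*I*k^4 - 56*k^3 - 2*I*k^3 - 112*I*k^2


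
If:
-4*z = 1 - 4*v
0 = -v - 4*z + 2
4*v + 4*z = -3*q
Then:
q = -19/15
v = 3/5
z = 7/20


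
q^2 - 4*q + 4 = (q - 2)^2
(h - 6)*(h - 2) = h^2 - 8*h + 12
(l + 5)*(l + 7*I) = l^2 + 5*l + 7*I*l + 35*I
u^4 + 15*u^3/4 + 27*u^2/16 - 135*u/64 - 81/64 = (u - 3/4)*(u + 3/4)^2*(u + 3)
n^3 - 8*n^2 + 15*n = n*(n - 5)*(n - 3)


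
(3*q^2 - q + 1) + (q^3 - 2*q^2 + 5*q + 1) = q^3 + q^2 + 4*q + 2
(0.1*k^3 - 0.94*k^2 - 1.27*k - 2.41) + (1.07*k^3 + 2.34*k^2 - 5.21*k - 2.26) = 1.17*k^3 + 1.4*k^2 - 6.48*k - 4.67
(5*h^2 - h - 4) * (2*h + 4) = 10*h^3 + 18*h^2 - 12*h - 16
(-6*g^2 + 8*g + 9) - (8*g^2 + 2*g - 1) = -14*g^2 + 6*g + 10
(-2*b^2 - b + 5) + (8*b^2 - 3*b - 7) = 6*b^2 - 4*b - 2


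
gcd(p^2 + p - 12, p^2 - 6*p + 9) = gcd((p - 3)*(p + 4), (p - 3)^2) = p - 3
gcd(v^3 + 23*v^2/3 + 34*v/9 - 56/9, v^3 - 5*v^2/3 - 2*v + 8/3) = v + 4/3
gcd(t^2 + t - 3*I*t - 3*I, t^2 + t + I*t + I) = t + 1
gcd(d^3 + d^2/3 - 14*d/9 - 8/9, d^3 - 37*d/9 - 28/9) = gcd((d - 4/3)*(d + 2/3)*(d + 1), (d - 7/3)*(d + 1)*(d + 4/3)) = d + 1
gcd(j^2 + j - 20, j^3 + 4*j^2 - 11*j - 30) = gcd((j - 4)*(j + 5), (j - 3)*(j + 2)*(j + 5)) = j + 5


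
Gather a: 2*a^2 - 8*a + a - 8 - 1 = 2*a^2 - 7*a - 9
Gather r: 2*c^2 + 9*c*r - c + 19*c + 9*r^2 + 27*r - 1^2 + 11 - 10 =2*c^2 + 18*c + 9*r^2 + r*(9*c + 27)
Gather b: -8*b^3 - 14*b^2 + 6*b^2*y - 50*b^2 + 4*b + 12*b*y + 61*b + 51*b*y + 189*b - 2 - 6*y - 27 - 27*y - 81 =-8*b^3 + b^2*(6*y - 64) + b*(63*y + 254) - 33*y - 110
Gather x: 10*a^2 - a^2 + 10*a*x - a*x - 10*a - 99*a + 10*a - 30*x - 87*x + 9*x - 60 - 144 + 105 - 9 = 9*a^2 - 99*a + x*(9*a - 108) - 108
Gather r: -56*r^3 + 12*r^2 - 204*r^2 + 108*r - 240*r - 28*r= -56*r^3 - 192*r^2 - 160*r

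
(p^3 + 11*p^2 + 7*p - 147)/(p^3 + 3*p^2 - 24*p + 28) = (p^2 + 4*p - 21)/(p^2 - 4*p + 4)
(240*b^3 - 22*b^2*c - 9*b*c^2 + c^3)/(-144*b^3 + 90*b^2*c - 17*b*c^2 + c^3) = (-5*b - c)/(3*b - c)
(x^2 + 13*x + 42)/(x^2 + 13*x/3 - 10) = 3*(x + 7)/(3*x - 5)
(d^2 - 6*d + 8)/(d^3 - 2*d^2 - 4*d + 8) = (d - 4)/(d^2 - 4)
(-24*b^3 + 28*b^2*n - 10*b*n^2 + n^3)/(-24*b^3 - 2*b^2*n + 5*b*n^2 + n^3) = (12*b^2 - 8*b*n + n^2)/(12*b^2 + 7*b*n + n^2)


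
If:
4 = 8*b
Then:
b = 1/2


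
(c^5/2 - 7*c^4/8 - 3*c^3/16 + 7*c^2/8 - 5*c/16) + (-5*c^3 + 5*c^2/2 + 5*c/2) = c^5/2 - 7*c^4/8 - 83*c^3/16 + 27*c^2/8 + 35*c/16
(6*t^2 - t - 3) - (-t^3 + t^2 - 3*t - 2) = t^3 + 5*t^2 + 2*t - 1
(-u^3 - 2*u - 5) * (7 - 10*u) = 10*u^4 - 7*u^3 + 20*u^2 + 36*u - 35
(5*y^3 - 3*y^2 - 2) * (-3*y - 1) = -15*y^4 + 4*y^3 + 3*y^2 + 6*y + 2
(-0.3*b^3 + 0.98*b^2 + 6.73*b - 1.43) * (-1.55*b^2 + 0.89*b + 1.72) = 0.465*b^5 - 1.786*b^4 - 10.0753*b^3 + 9.8918*b^2 + 10.3029*b - 2.4596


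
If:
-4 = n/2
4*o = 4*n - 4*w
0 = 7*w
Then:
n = -8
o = -8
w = 0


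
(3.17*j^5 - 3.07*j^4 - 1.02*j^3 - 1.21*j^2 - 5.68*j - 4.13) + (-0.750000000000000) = 3.17*j^5 - 3.07*j^4 - 1.02*j^3 - 1.21*j^2 - 5.68*j - 4.88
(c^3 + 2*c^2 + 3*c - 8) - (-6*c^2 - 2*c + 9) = c^3 + 8*c^2 + 5*c - 17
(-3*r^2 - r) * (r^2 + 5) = -3*r^4 - r^3 - 15*r^2 - 5*r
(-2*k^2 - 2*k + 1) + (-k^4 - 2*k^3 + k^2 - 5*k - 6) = -k^4 - 2*k^3 - k^2 - 7*k - 5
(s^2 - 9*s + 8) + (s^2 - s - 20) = 2*s^2 - 10*s - 12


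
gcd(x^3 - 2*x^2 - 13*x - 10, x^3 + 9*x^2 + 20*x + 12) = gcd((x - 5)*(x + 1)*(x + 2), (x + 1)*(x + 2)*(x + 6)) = x^2 + 3*x + 2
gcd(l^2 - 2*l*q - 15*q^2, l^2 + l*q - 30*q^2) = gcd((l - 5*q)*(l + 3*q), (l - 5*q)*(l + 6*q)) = -l + 5*q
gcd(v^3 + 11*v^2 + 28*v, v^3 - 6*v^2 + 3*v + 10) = 1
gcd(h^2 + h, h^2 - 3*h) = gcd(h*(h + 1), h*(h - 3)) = h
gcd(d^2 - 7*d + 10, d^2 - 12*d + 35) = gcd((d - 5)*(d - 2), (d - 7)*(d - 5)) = d - 5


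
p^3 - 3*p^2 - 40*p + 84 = (p - 7)*(p - 2)*(p + 6)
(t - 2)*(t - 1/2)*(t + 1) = t^3 - 3*t^2/2 - 3*t/2 + 1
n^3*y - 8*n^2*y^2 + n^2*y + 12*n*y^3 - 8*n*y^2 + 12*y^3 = (n - 6*y)*(n - 2*y)*(n*y + y)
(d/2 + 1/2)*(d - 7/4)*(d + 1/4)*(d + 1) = d^4/2 + d^3/4 - 39*d^2/32 - 19*d/16 - 7/32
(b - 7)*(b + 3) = b^2 - 4*b - 21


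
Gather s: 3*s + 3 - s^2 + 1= -s^2 + 3*s + 4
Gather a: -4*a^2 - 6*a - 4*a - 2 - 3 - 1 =-4*a^2 - 10*a - 6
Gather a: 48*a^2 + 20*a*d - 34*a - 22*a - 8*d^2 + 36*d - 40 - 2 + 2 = 48*a^2 + a*(20*d - 56) - 8*d^2 + 36*d - 40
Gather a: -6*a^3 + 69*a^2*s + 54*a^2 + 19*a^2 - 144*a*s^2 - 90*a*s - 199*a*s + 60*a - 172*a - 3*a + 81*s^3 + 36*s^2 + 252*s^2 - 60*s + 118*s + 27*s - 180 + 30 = -6*a^3 + a^2*(69*s + 73) + a*(-144*s^2 - 289*s - 115) + 81*s^3 + 288*s^2 + 85*s - 150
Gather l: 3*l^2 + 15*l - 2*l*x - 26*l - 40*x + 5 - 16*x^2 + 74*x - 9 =3*l^2 + l*(-2*x - 11) - 16*x^2 + 34*x - 4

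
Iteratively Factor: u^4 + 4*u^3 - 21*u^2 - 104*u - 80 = (u + 1)*(u^3 + 3*u^2 - 24*u - 80) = (u - 5)*(u + 1)*(u^2 + 8*u + 16) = (u - 5)*(u + 1)*(u + 4)*(u + 4)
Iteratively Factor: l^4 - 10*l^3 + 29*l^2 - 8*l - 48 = (l + 1)*(l^3 - 11*l^2 + 40*l - 48) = (l - 4)*(l + 1)*(l^2 - 7*l + 12) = (l - 4)*(l - 3)*(l + 1)*(l - 4)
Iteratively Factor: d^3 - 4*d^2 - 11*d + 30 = (d + 3)*(d^2 - 7*d + 10) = (d - 2)*(d + 3)*(d - 5)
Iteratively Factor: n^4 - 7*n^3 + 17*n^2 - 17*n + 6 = (n - 1)*(n^3 - 6*n^2 + 11*n - 6) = (n - 1)^2*(n^2 - 5*n + 6) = (n - 2)*(n - 1)^2*(n - 3)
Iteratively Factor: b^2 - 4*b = (b - 4)*(b)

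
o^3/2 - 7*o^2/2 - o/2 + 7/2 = (o/2 + 1/2)*(o - 7)*(o - 1)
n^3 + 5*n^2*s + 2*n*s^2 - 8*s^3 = (n - s)*(n + 2*s)*(n + 4*s)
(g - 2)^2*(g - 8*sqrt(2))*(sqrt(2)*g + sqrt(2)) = sqrt(2)*g^4 - 16*g^3 - 3*sqrt(2)*g^3 + 48*g^2 + 4*sqrt(2)*g - 64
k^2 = k^2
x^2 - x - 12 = (x - 4)*(x + 3)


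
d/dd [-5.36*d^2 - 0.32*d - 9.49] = -10.72*d - 0.32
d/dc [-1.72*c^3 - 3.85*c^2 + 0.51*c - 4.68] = -5.16*c^2 - 7.7*c + 0.51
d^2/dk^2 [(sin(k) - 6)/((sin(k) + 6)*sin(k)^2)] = 2*(-2*sin(k) + 18 + 183/sin(k) + 414/sin(k)^2 - 252/sin(k)^3 - 648/sin(k)^4)/(sin(k) + 6)^3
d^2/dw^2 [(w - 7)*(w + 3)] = 2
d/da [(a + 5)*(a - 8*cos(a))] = a + (a + 5)*(8*sin(a) + 1) - 8*cos(a)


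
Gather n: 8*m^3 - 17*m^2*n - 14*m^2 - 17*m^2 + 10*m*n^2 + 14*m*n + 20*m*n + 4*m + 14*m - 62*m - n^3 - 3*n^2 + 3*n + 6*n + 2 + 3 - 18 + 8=8*m^3 - 31*m^2 - 44*m - n^3 + n^2*(10*m - 3) + n*(-17*m^2 + 34*m + 9) - 5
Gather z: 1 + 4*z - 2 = 4*z - 1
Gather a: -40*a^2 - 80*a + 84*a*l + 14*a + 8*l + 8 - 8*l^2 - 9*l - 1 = -40*a^2 + a*(84*l - 66) - 8*l^2 - l + 7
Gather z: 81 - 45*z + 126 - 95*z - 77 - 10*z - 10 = 120 - 150*z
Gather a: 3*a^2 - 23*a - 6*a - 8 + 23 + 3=3*a^2 - 29*a + 18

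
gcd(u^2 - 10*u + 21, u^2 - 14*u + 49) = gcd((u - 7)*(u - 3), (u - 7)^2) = u - 7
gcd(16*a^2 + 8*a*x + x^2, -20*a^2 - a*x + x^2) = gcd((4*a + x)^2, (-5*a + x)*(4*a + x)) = 4*a + x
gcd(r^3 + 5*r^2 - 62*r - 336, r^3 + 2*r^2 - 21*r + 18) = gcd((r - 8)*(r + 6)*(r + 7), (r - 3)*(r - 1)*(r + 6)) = r + 6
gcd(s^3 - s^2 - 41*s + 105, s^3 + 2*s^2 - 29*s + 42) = s^2 + 4*s - 21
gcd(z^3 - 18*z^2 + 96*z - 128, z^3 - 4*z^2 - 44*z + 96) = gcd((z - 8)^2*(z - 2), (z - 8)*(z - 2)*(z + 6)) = z^2 - 10*z + 16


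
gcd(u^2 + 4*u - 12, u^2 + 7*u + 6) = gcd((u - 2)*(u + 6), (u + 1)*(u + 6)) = u + 6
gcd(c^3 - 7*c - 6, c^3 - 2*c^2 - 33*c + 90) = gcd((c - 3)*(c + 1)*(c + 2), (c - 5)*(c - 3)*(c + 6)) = c - 3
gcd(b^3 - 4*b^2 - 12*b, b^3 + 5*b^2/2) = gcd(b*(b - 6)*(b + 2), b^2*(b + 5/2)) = b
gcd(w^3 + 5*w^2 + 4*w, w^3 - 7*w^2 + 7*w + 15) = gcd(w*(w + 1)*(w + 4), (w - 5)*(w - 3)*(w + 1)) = w + 1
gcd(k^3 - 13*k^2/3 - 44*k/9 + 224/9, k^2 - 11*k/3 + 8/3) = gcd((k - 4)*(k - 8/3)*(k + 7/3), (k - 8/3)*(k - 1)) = k - 8/3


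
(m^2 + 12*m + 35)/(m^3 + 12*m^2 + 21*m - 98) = (m + 5)/(m^2 + 5*m - 14)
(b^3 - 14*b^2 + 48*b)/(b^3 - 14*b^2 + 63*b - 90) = b*(b - 8)/(b^2 - 8*b + 15)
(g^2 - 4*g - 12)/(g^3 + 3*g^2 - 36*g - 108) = (g + 2)/(g^2 + 9*g + 18)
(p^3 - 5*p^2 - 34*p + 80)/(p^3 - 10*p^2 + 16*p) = (p + 5)/p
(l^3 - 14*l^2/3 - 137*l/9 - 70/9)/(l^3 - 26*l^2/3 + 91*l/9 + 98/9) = (3*l + 5)/(3*l - 7)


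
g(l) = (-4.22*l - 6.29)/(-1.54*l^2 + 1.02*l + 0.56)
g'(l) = (-4.22*l - 6.29)*(3.08*l - 1.02)/(-1.54*l^2 + 1.02*l + 0.56)^2 - 4.22/(-1.54*l^2 + 1.02*l + 0.56) = (-6.4988*l^2 - 19.3732*l + 4.0526)/(2.3716*l^4 - 3.1416*l^3 - 0.6844*l^2 + 1.1424*l + 0.3136)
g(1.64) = 6.92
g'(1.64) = -12.40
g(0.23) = -10.18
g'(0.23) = -1.47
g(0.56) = -13.35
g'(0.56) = -21.02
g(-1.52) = -0.03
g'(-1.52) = 0.89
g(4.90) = 0.86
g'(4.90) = -0.25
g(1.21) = 24.75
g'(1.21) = -136.29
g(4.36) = 1.02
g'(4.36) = -0.35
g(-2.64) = -0.38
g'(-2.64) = 0.06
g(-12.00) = -0.19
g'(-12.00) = -0.01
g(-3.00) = -0.39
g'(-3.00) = 0.01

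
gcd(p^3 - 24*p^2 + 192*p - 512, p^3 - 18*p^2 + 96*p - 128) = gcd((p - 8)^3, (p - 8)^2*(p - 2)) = p^2 - 16*p + 64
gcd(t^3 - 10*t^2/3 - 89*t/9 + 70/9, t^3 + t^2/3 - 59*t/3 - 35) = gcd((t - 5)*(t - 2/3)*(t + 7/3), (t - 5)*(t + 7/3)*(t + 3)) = t^2 - 8*t/3 - 35/3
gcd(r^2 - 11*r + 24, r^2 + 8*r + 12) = 1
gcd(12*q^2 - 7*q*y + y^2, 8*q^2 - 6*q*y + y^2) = -4*q + y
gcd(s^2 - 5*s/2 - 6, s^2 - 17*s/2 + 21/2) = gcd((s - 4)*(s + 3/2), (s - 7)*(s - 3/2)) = 1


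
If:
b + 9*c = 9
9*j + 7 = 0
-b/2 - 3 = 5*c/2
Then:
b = -99/4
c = 15/4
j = -7/9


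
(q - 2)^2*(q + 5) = q^3 + q^2 - 16*q + 20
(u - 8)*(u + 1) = u^2 - 7*u - 8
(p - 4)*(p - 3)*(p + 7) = p^3 - 37*p + 84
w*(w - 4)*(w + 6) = w^3 + 2*w^2 - 24*w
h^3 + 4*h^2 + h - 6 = (h - 1)*(h + 2)*(h + 3)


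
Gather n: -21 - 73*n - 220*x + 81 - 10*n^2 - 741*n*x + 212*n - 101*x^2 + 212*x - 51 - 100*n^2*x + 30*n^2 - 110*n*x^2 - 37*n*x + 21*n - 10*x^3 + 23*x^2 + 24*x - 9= n^2*(20 - 100*x) + n*(-110*x^2 - 778*x + 160) - 10*x^3 - 78*x^2 + 16*x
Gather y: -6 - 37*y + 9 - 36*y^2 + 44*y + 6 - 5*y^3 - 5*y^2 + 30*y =-5*y^3 - 41*y^2 + 37*y + 9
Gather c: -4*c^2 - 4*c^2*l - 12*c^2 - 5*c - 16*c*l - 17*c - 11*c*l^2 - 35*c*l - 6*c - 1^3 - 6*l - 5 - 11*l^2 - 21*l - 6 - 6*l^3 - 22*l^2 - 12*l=c^2*(-4*l - 16) + c*(-11*l^2 - 51*l - 28) - 6*l^3 - 33*l^2 - 39*l - 12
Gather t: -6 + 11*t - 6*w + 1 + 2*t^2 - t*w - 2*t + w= 2*t^2 + t*(9 - w) - 5*w - 5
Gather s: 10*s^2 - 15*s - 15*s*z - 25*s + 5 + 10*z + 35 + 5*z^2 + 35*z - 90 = 10*s^2 + s*(-15*z - 40) + 5*z^2 + 45*z - 50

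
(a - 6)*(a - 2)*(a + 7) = a^3 - a^2 - 44*a + 84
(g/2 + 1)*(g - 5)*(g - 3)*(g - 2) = g^4/2 - 4*g^3 + 11*g^2/2 + 16*g - 30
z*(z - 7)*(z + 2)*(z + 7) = z^4 + 2*z^3 - 49*z^2 - 98*z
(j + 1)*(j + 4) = j^2 + 5*j + 4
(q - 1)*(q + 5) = q^2 + 4*q - 5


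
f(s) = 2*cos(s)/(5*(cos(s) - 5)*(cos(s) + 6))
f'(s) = -2*sin(s)/(5*(cos(s) - 5)*(cos(s) + 6)) + 2*sin(s)*cos(s)/(5*(cos(s) - 5)*(cos(s) + 6)^2) + 2*sin(s)*cos(s)/(5*(cos(s) - 5)^2*(cos(s) + 6)) = 2*(cos(s)^2 + 30)*sin(s)/(5*(cos(s) - 5)^2*(cos(s) + 6)^2)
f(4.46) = 0.00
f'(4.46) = -0.01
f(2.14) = 0.01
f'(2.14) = 0.01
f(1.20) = -0.00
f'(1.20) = 0.01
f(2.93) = 0.01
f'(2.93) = 0.00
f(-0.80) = -0.01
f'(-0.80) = -0.01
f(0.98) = -0.01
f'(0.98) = 0.01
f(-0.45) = -0.01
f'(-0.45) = -0.01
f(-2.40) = 0.01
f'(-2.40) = -0.01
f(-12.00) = -0.01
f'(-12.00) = 0.01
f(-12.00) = -0.01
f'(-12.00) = 0.01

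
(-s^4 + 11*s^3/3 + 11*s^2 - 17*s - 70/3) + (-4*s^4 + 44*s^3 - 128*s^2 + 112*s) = -5*s^4 + 143*s^3/3 - 117*s^2 + 95*s - 70/3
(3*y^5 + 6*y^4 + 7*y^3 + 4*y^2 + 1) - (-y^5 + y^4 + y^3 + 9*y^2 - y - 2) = 4*y^5 + 5*y^4 + 6*y^3 - 5*y^2 + y + 3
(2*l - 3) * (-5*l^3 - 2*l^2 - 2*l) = -10*l^4 + 11*l^3 + 2*l^2 + 6*l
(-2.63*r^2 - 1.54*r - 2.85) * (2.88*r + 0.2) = -7.5744*r^3 - 4.9612*r^2 - 8.516*r - 0.57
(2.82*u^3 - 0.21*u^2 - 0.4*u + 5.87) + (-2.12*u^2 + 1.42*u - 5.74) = 2.82*u^3 - 2.33*u^2 + 1.02*u + 0.13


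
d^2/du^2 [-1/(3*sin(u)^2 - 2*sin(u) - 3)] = 2*(-18*sin(u)^4 + 9*sin(u)^3 + 7*sin(u)^2 - 15*sin(u) + 13)/(2*sin(u) + 3*cos(u)^2)^3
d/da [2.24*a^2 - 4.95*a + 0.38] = 4.48*a - 4.95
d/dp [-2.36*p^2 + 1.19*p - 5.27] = 1.19 - 4.72*p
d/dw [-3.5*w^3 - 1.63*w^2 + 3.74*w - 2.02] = -10.5*w^2 - 3.26*w + 3.74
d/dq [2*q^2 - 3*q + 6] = 4*q - 3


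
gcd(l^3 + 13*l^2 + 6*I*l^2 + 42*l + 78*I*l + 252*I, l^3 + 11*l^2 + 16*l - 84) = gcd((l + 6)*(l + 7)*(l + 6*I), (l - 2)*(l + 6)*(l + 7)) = l^2 + 13*l + 42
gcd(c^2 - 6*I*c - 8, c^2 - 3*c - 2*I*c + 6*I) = c - 2*I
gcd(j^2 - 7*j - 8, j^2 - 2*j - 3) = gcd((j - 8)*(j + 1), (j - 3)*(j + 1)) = j + 1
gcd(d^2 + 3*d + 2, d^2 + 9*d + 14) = d + 2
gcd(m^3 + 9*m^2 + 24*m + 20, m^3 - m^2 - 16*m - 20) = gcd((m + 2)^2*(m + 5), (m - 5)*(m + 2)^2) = m^2 + 4*m + 4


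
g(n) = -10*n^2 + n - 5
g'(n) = 1 - 20*n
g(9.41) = -881.07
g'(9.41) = -187.20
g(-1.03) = -16.64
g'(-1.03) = 21.60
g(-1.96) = -45.38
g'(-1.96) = 40.20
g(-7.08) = -513.34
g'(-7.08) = 142.60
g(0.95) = -13.08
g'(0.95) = -18.00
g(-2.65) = -77.88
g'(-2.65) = 54.00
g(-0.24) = -5.82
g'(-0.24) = 5.80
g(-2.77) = -84.50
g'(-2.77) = 56.40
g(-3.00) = -98.00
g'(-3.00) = 61.00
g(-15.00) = -2270.00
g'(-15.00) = 301.00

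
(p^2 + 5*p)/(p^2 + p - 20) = p/(p - 4)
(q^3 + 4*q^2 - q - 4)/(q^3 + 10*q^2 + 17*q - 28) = (q + 1)/(q + 7)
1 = 1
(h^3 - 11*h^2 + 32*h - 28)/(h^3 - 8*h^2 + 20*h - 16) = (h - 7)/(h - 4)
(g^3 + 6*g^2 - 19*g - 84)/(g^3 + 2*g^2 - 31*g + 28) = (g + 3)/(g - 1)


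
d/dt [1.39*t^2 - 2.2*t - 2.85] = 2.78*t - 2.2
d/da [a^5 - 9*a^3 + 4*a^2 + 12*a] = 5*a^4 - 27*a^2 + 8*a + 12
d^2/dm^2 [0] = 0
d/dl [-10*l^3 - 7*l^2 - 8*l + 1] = -30*l^2 - 14*l - 8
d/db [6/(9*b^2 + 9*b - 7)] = 54*(-2*b - 1)/(9*b^2 + 9*b - 7)^2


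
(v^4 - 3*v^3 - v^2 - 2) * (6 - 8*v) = -8*v^5 + 30*v^4 - 10*v^3 - 6*v^2 + 16*v - 12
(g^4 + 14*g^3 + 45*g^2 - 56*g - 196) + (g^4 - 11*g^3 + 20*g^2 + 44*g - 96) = 2*g^4 + 3*g^3 + 65*g^2 - 12*g - 292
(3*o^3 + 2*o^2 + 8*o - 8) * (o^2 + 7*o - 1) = 3*o^5 + 23*o^4 + 19*o^3 + 46*o^2 - 64*o + 8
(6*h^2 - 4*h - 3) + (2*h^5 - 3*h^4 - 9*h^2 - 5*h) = 2*h^5 - 3*h^4 - 3*h^2 - 9*h - 3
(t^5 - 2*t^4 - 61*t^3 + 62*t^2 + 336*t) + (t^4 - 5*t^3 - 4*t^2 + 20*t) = t^5 - t^4 - 66*t^3 + 58*t^2 + 356*t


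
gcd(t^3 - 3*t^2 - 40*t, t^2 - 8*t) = t^2 - 8*t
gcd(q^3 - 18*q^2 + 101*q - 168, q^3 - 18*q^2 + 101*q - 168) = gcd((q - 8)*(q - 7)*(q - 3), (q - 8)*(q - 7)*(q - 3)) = q^3 - 18*q^2 + 101*q - 168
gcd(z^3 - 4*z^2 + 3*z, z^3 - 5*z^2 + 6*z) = z^2 - 3*z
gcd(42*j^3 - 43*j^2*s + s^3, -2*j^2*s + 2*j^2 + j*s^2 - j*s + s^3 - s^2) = -j + s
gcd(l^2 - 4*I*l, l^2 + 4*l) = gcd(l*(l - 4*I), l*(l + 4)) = l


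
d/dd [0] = 0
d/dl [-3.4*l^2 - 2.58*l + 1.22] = -6.8*l - 2.58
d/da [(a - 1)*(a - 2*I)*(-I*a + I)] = I*(a - 1)*(-3*a + 1 + 4*I)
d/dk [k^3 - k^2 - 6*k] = 3*k^2 - 2*k - 6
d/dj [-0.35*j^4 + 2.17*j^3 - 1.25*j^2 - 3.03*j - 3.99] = -1.4*j^3 + 6.51*j^2 - 2.5*j - 3.03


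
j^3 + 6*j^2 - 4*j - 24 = (j - 2)*(j + 2)*(j + 6)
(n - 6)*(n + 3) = n^2 - 3*n - 18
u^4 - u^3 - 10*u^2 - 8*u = u*(u - 4)*(u + 1)*(u + 2)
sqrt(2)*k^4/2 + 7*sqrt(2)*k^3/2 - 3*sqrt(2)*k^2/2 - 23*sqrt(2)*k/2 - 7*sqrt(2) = (k - 2)*(k + 1)*(k + 7)*(sqrt(2)*k/2 + sqrt(2)/2)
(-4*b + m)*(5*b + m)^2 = -100*b^3 - 15*b^2*m + 6*b*m^2 + m^3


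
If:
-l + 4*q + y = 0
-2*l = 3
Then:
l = -3/2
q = -y/4 - 3/8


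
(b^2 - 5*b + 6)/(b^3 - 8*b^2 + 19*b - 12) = (b - 2)/(b^2 - 5*b + 4)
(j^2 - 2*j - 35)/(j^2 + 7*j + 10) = (j - 7)/(j + 2)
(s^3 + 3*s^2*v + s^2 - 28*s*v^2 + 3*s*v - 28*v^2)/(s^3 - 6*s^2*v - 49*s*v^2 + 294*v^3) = (s^2 - 4*s*v + s - 4*v)/(s^2 - 13*s*v + 42*v^2)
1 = 1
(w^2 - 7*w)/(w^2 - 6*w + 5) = w*(w - 7)/(w^2 - 6*w + 5)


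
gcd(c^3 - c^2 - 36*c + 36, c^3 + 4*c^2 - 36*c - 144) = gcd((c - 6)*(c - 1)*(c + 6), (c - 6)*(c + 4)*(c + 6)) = c^2 - 36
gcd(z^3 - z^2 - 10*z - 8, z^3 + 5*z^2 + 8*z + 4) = z^2 + 3*z + 2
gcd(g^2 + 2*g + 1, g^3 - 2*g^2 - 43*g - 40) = g + 1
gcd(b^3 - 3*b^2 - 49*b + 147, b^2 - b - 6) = b - 3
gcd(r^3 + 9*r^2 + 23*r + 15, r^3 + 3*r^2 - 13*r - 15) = r^2 + 6*r + 5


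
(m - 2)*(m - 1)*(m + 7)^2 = m^4 + 11*m^3 + 9*m^2 - 119*m + 98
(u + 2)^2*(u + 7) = u^3 + 11*u^2 + 32*u + 28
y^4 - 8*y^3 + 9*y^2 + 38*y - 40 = (y - 5)*(y - 4)*(y - 1)*(y + 2)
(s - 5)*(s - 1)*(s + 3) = s^3 - 3*s^2 - 13*s + 15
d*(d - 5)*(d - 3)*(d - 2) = d^4 - 10*d^3 + 31*d^2 - 30*d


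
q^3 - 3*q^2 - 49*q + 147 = (q - 7)*(q - 3)*(q + 7)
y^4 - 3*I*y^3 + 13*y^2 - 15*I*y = y*(y - 5*I)*(y - I)*(y + 3*I)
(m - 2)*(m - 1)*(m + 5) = m^3 + 2*m^2 - 13*m + 10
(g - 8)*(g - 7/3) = g^2 - 31*g/3 + 56/3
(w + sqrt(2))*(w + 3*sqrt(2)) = w^2 + 4*sqrt(2)*w + 6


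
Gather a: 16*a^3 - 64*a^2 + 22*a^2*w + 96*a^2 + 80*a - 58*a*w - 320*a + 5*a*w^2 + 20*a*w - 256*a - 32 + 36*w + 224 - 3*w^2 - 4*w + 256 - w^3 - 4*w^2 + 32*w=16*a^3 + a^2*(22*w + 32) + a*(5*w^2 - 38*w - 496) - w^3 - 7*w^2 + 64*w + 448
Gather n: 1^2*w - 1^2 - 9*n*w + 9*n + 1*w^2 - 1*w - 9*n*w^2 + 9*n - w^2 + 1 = n*(-9*w^2 - 9*w + 18)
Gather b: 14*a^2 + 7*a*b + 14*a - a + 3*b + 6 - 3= 14*a^2 + 13*a + b*(7*a + 3) + 3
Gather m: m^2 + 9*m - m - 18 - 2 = m^2 + 8*m - 20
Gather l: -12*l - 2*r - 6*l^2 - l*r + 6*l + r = -6*l^2 + l*(-r - 6) - r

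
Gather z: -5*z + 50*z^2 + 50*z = 50*z^2 + 45*z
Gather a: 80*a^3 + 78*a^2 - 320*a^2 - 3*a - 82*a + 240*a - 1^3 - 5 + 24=80*a^3 - 242*a^2 + 155*a + 18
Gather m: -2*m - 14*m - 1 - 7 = -16*m - 8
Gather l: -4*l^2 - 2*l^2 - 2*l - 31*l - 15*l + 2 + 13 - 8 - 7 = -6*l^2 - 48*l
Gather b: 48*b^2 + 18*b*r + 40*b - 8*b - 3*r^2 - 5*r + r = 48*b^2 + b*(18*r + 32) - 3*r^2 - 4*r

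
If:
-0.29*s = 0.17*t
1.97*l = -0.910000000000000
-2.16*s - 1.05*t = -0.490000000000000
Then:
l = -0.46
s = 1.33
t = -2.27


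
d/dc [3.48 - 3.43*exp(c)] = -3.43*exp(c)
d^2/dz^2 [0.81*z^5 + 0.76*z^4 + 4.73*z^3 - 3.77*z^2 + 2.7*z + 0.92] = 16.2*z^3 + 9.12*z^2 + 28.38*z - 7.54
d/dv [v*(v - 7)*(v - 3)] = 3*v^2 - 20*v + 21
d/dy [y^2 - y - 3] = 2*y - 1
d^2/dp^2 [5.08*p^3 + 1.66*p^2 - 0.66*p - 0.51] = 30.48*p + 3.32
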